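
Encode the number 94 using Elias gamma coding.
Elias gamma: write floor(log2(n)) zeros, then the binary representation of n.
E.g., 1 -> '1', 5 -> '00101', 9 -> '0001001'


num_bits = floor(log2(94)) + 1 = 7
leading_zeros = num_bits - 1 = 6
binary(94) = 1011110

Elias gamma(94) = '000000' + '1011110' = 0000001011110 (13 bits)


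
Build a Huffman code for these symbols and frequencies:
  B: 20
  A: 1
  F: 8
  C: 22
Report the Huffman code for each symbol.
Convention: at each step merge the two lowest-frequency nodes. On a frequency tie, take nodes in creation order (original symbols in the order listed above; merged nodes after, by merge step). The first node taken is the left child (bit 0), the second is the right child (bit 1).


Huffman tree construction:
Step 1: Merge A(1) + F(8) = 9
Step 2: Merge (A+F)(9) + B(20) = 29
Step 3: Merge C(22) + ((A+F)+B)(29) = 51
Read each symbol's code off the tree from the root (left child = 0, right child = 1).

Codes:
  B: 11 (length 2)
  A: 100 (length 3)
  F: 101 (length 3)
  C: 0 (length 1)
Average code length: 89/51 = 1.7451 bits/symbol


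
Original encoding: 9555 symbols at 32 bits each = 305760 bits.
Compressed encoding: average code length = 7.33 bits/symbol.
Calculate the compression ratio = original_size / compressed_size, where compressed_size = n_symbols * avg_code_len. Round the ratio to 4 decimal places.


original_size = n_symbols * orig_bits = 9555 * 32 = 305760 bits
compressed_size = n_symbols * avg_code_len = 9555 * 7.33 = 70038.15 bits
ratio = original_size / compressed_size = 305760 / 70038.15 = 4.3656

Compression ratio = 4.3656


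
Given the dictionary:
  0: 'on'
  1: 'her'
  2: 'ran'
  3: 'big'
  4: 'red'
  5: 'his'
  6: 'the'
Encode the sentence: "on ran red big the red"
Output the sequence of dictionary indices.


Look up each word in the dictionary:
  'on' -> 0
  'ran' -> 2
  'red' -> 4
  'big' -> 3
  'the' -> 6
  'red' -> 4

Encoded: [0, 2, 4, 3, 6, 4]


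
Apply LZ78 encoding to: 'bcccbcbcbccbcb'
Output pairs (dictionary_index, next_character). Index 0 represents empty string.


LZ78 encoding steps:
Dictionary: {0: ''}
Step 1: w='' (idx 0), next='b' -> output (0, 'b'), add 'b' as idx 1
Step 2: w='' (idx 0), next='c' -> output (0, 'c'), add 'c' as idx 2
Step 3: w='c' (idx 2), next='c' -> output (2, 'c'), add 'cc' as idx 3
Step 4: w='b' (idx 1), next='c' -> output (1, 'c'), add 'bc' as idx 4
Step 5: w='bc' (idx 4), next='b' -> output (4, 'b'), add 'bcb' as idx 5
Step 6: w='cc' (idx 3), next='b' -> output (3, 'b'), add 'ccb' as idx 6
Step 7: w='c' (idx 2), next='b' -> output (2, 'b'), add 'cb' as idx 7


Encoded: [(0, 'b'), (0, 'c'), (2, 'c'), (1, 'c'), (4, 'b'), (3, 'b'), (2, 'b')]


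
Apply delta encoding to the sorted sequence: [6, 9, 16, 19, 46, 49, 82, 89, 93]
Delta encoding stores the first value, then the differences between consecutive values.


First value: 6
Deltas:
  9 - 6 = 3
  16 - 9 = 7
  19 - 16 = 3
  46 - 19 = 27
  49 - 46 = 3
  82 - 49 = 33
  89 - 82 = 7
  93 - 89 = 4


Delta encoded: [6, 3, 7, 3, 27, 3, 33, 7, 4]


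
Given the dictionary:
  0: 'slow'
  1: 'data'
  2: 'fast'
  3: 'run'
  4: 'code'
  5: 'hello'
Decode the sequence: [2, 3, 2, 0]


Look up each index in the dictionary:
  2 -> 'fast'
  3 -> 'run'
  2 -> 'fast'
  0 -> 'slow'

Decoded: "fast run fast slow"


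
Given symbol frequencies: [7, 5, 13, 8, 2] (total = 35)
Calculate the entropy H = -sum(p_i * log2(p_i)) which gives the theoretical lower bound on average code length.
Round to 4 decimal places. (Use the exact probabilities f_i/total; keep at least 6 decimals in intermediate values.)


Per-symbol terms -p_i * log2(p_i) with p_i = f_i/35:
  p = 7/35 = 0.200000: log2(p) = -2.321928, -p*log2(p) = 0.464386
  p = 5/35 = 0.142857: log2(p) = -2.807355, -p*log2(p) = 0.401051
  p = 13/35 = 0.371429: log2(p) = -1.428843, -p*log2(p) = 0.530713
  p = 8/35 = 0.228571: log2(p) = -2.129283, -p*log2(p) = 0.486693
  p = 2/35 = 0.057143: log2(p) = -4.129283, -p*log2(p) = 0.235959
H = 0.464386 + 0.401051 + 0.530713 + 0.486693 + 0.235959 = 2.118802

H = 2.1188 bits/symbol


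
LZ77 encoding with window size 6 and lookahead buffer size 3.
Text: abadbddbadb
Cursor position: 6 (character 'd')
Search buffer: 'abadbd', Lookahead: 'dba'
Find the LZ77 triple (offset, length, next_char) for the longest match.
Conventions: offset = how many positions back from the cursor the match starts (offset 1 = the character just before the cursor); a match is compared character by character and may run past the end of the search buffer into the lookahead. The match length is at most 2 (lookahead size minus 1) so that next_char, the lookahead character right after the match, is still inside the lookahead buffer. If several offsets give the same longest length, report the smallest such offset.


Try each offset into the search buffer:
  offset=1 (pos 5, char 'd'): match length 1
  offset=2 (pos 4, char 'b'): match length 0
  offset=3 (pos 3, char 'd'): match length 2
  offset=4 (pos 2, char 'a'): match length 0
  offset=5 (pos 1, char 'b'): match length 0
  offset=6 (pos 0, char 'a'): match length 0
Longest match has length 2 at offset 3.
next_char = character at position 6 + 2 = 8 -> 'a'

Best match: offset=3, length=2 (matching 'db' starting at position 3)
LZ77 triple: (3, 2, 'a')


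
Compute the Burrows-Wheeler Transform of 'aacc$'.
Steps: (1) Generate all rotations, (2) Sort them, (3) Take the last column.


Rotations (sorted):
  0: $aacc -> last char: c
  1: aacc$ -> last char: $
  2: acc$a -> last char: a
  3: c$aac -> last char: c
  4: cc$aa -> last char: a


BWT = c$aca


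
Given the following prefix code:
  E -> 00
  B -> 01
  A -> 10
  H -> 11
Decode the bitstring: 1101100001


Decoding step by step:
Bits 11 -> H
Bits 01 -> B
Bits 10 -> A
Bits 00 -> E
Bits 01 -> B


Decoded message: HBAEB


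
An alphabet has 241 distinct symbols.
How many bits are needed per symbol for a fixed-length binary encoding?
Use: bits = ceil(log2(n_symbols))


log2(241) = 7.9129
Bracket: 2^7 = 128 < 241 <= 2^8 = 256
So ceil(log2(241)) = 8

bits = ceil(log2(241)) = ceil(7.9129) = 8 bits


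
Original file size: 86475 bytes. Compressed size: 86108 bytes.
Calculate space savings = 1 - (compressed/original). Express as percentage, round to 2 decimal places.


ratio = compressed/original = 86108/86475 = 0.995756
savings = 1 - ratio = 1 - 0.995756 = 0.004244
as a percentage: 0.004244 * 100 = 0.42%

Space savings = 1 - 86108/86475 = 0.42%


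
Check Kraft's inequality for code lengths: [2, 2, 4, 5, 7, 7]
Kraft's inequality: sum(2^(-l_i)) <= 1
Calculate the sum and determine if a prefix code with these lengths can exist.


Sum = 2^(-2) + 2^(-2) + 2^(-4) + 2^(-5) + 2^(-7) + 2^(-7)
    = 0.25 + 0.25 + 0.0625 + 0.03125 + 0.0078125 + 0.0078125
    = 78/128 = 0.609375
Since 0.609375 <= 1, Kraft's inequality IS satisfied.
A prefix code with these lengths CAN exist.

Kraft sum = 0.609375. Satisfied.


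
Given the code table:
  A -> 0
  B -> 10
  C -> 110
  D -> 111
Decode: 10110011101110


Decoding:
10 -> B
110 -> C
0 -> A
111 -> D
0 -> A
111 -> D
0 -> A


Result: BCADADA


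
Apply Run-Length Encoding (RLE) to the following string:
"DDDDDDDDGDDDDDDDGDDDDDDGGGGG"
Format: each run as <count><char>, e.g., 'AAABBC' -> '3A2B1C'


Scanning runs left to right:
  i=0: run of 'D' x 8 -> '8D'
  i=8: run of 'G' x 1 -> '1G'
  i=9: run of 'D' x 7 -> '7D'
  i=16: run of 'G' x 1 -> '1G'
  i=17: run of 'D' x 6 -> '6D'
  i=23: run of 'G' x 5 -> '5G'

RLE = 8D1G7D1G6D5G


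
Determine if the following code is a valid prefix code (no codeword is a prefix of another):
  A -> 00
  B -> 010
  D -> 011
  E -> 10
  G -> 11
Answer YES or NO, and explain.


Checking each pair (does one codeword prefix another?):
  A='00' vs B='010': no prefix
  A='00' vs D='011': no prefix
  A='00' vs E='10': no prefix
  A='00' vs G='11': no prefix
  B='010' vs A='00': no prefix
  B='010' vs D='011': no prefix
  B='010' vs E='10': no prefix
  B='010' vs G='11': no prefix
  D='011' vs A='00': no prefix
  D='011' vs B='010': no prefix
  D='011' vs E='10': no prefix
  D='011' vs G='11': no prefix
  E='10' vs A='00': no prefix
  E='10' vs B='010': no prefix
  E='10' vs D='011': no prefix
  E='10' vs G='11': no prefix
  G='11' vs A='00': no prefix
  G='11' vs B='010': no prefix
  G='11' vs D='011': no prefix
  G='11' vs E='10': no prefix
No violation found over all pairs.

YES -- this is a valid prefix code. No codeword is a prefix of any other codeword.


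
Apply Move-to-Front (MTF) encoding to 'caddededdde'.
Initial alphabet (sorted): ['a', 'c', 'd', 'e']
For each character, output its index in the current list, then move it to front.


MTF encoding:
'c': index 1 in ['a', 'c', 'd', 'e'] -> ['c', 'a', 'd', 'e']
'a': index 1 in ['c', 'a', 'd', 'e'] -> ['a', 'c', 'd', 'e']
'd': index 2 in ['a', 'c', 'd', 'e'] -> ['d', 'a', 'c', 'e']
'd': index 0 in ['d', 'a', 'c', 'e'] -> ['d', 'a', 'c', 'e']
'e': index 3 in ['d', 'a', 'c', 'e'] -> ['e', 'd', 'a', 'c']
'd': index 1 in ['e', 'd', 'a', 'c'] -> ['d', 'e', 'a', 'c']
'e': index 1 in ['d', 'e', 'a', 'c'] -> ['e', 'd', 'a', 'c']
'd': index 1 in ['e', 'd', 'a', 'c'] -> ['d', 'e', 'a', 'c']
'd': index 0 in ['d', 'e', 'a', 'c'] -> ['d', 'e', 'a', 'c']
'd': index 0 in ['d', 'e', 'a', 'c'] -> ['d', 'e', 'a', 'c']
'e': index 1 in ['d', 'e', 'a', 'c'] -> ['e', 'd', 'a', 'c']


Output: [1, 1, 2, 0, 3, 1, 1, 1, 0, 0, 1]


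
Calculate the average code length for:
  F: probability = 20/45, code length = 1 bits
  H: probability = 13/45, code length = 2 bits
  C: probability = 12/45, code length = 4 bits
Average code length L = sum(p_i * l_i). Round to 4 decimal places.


Weighted contributions p_i * l_i:
  F: (20/45) * 1 = 20/45
  H: (13/45) * 2 = 26/45
  C: (12/45) * 4 = 48/45
Sum = (20 + 26 + 48)/45 = 94/45

L = 94/45 = 2.0889 bits/symbol


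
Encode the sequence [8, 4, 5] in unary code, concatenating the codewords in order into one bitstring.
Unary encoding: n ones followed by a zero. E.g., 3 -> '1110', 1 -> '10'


Encode each number as n ones followed by a terminating 0:
  8 -> 111111110 (9 bits)
  4 -> 11110 (5 bits)
  5 -> 111110 (6 bits)
Total length = 9 + 5 + 6 = 20 bits.

Unary([8, 4, 5]) = 11111111011110111110 (20 bits)


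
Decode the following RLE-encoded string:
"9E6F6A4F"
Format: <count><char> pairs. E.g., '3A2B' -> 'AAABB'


Expanding each <count><char> pair:
  9E -> 'EEEEEEEEE'
  6F -> 'FFFFFF'
  6A -> 'AAAAAA'
  4F -> 'FFFF'

Decoded = EEEEEEEEEFFFFFFAAAAAAFFFF


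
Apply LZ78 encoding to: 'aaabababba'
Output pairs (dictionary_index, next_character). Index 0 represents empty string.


LZ78 encoding steps:
Dictionary: {0: ''}
Step 1: w='' (idx 0), next='a' -> output (0, 'a'), add 'a' as idx 1
Step 2: w='a' (idx 1), next='a' -> output (1, 'a'), add 'aa' as idx 2
Step 3: w='' (idx 0), next='b' -> output (0, 'b'), add 'b' as idx 3
Step 4: w='a' (idx 1), next='b' -> output (1, 'b'), add 'ab' as idx 4
Step 5: w='ab' (idx 4), next='b' -> output (4, 'b'), add 'abb' as idx 5
Step 6: w='a' (idx 1), end of input -> output (1, '')


Encoded: [(0, 'a'), (1, 'a'), (0, 'b'), (1, 'b'), (4, 'b'), (1, '')]


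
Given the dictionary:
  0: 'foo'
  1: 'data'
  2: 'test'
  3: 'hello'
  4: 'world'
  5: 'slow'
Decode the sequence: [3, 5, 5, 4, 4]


Look up each index in the dictionary:
  3 -> 'hello'
  5 -> 'slow'
  5 -> 'slow'
  4 -> 'world'
  4 -> 'world'

Decoded: "hello slow slow world world"


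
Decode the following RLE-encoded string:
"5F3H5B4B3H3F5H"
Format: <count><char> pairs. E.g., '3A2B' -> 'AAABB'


Expanding each <count><char> pair:
  5F -> 'FFFFF'
  3H -> 'HHH'
  5B -> 'BBBBB'
  4B -> 'BBBB'
  3H -> 'HHH'
  3F -> 'FFF'
  5H -> 'HHHHH'

Decoded = FFFFFHHHBBBBBBBBBHHHFFFHHHHH


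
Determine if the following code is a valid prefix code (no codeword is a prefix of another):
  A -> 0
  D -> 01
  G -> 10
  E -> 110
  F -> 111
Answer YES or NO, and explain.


Checking each pair (does one codeword prefix another?):
  A='0' vs D='01': prefix -- VIOLATION

NO -- this is NOT a valid prefix code. A (0) is a prefix of D (01).


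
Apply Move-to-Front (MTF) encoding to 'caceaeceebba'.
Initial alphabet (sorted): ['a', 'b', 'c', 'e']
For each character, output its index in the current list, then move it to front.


MTF encoding:
'c': index 2 in ['a', 'b', 'c', 'e'] -> ['c', 'a', 'b', 'e']
'a': index 1 in ['c', 'a', 'b', 'e'] -> ['a', 'c', 'b', 'e']
'c': index 1 in ['a', 'c', 'b', 'e'] -> ['c', 'a', 'b', 'e']
'e': index 3 in ['c', 'a', 'b', 'e'] -> ['e', 'c', 'a', 'b']
'a': index 2 in ['e', 'c', 'a', 'b'] -> ['a', 'e', 'c', 'b']
'e': index 1 in ['a', 'e', 'c', 'b'] -> ['e', 'a', 'c', 'b']
'c': index 2 in ['e', 'a', 'c', 'b'] -> ['c', 'e', 'a', 'b']
'e': index 1 in ['c', 'e', 'a', 'b'] -> ['e', 'c', 'a', 'b']
'e': index 0 in ['e', 'c', 'a', 'b'] -> ['e', 'c', 'a', 'b']
'b': index 3 in ['e', 'c', 'a', 'b'] -> ['b', 'e', 'c', 'a']
'b': index 0 in ['b', 'e', 'c', 'a'] -> ['b', 'e', 'c', 'a']
'a': index 3 in ['b', 'e', 'c', 'a'] -> ['a', 'b', 'e', 'c']


Output: [2, 1, 1, 3, 2, 1, 2, 1, 0, 3, 0, 3]


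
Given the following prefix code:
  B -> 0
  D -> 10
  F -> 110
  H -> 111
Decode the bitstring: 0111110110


Decoding step by step:
Bits 0 -> B
Bits 111 -> H
Bits 110 -> F
Bits 110 -> F


Decoded message: BHFF


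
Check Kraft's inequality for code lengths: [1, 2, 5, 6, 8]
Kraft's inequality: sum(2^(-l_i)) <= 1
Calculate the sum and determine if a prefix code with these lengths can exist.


Sum = 2^(-1) + 2^(-2) + 2^(-5) + 2^(-6) + 2^(-8)
    = 0.5 + 0.25 + 0.03125 + 0.015625 + 0.00390625
    = 205/256 = 0.80078125
Since 0.80078125 <= 1, Kraft's inequality IS satisfied.
A prefix code with these lengths CAN exist.

Kraft sum = 0.80078125. Satisfied.


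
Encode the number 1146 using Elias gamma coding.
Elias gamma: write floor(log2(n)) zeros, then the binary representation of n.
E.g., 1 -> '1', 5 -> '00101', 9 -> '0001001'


num_bits = floor(log2(1146)) + 1 = 11
leading_zeros = num_bits - 1 = 10
binary(1146) = 10001111010

Elias gamma(1146) = '0000000000' + '10001111010' = 000000000010001111010 (21 bits)


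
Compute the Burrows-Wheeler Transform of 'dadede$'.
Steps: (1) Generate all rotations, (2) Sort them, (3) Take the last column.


Rotations (sorted):
  0: $dadede -> last char: e
  1: adede$d -> last char: d
  2: dadede$ -> last char: $
  3: de$dade -> last char: e
  4: dede$da -> last char: a
  5: e$daded -> last char: d
  6: ede$dad -> last char: d


BWT = ed$eadd


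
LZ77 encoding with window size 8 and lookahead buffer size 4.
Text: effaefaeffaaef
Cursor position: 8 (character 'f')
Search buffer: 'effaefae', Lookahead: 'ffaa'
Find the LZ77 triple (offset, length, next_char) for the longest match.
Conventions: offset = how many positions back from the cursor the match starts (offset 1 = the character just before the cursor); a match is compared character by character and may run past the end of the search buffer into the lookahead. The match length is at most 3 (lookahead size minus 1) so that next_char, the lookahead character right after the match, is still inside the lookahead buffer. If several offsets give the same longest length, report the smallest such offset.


Try each offset into the search buffer:
  offset=1 (pos 7, char 'e'): match length 0
  offset=2 (pos 6, char 'a'): match length 0
  offset=3 (pos 5, char 'f'): match length 1
  offset=4 (pos 4, char 'e'): match length 0
  offset=5 (pos 3, char 'a'): match length 0
  offset=6 (pos 2, char 'f'): match length 1
  offset=7 (pos 1, char 'f'): match length 3
  offset=8 (pos 0, char 'e'): match length 0
Longest match has length 3 at offset 7.
next_char = character at position 8 + 3 = 11 -> 'a'

Best match: offset=7, length=3 (matching 'ffa' starting at position 1)
LZ77 triple: (7, 3, 'a')


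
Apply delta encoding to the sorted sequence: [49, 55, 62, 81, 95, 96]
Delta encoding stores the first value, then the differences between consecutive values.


First value: 49
Deltas:
  55 - 49 = 6
  62 - 55 = 7
  81 - 62 = 19
  95 - 81 = 14
  96 - 95 = 1


Delta encoded: [49, 6, 7, 19, 14, 1]


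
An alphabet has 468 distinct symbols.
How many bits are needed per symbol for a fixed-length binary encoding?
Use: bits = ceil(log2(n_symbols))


log2(468) = 8.8704
Bracket: 2^8 = 256 < 468 <= 2^9 = 512
So ceil(log2(468)) = 9

bits = ceil(log2(468)) = ceil(8.8704) = 9 bits


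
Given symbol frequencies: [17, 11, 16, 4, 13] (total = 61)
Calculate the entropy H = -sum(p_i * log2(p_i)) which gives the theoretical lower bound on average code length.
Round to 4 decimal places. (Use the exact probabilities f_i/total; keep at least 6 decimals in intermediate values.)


Per-symbol terms -p_i * log2(p_i) with p_i = f_i/61:
  p = 17/61 = 0.278689: log2(p) = -1.843274, -p*log2(p) = 0.513699
  p = 11/61 = 0.180328: log2(p) = -2.471306, -p*log2(p) = 0.445645
  p = 16/61 = 0.262295: log2(p) = -1.930737, -p*log2(p) = 0.506423
  p = 4/61 = 0.065574: log2(p) = -3.930737, -p*log2(p) = 0.257753
  p = 13/61 = 0.213115: log2(p) = -2.230298, -p*log2(p) = 0.475309
H = 0.513699 + 0.445645 + 0.506423 + 0.257753 + 0.475309 = 2.198829

H = 2.1988 bits/symbol


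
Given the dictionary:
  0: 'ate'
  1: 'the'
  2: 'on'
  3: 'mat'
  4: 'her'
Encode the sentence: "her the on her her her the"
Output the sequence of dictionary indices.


Look up each word in the dictionary:
  'her' -> 4
  'the' -> 1
  'on' -> 2
  'her' -> 4
  'her' -> 4
  'her' -> 4
  'the' -> 1

Encoded: [4, 1, 2, 4, 4, 4, 1]


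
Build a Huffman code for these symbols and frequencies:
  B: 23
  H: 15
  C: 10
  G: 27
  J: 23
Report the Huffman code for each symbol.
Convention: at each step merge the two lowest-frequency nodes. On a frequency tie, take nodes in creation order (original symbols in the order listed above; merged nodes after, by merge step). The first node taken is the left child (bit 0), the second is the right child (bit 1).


Huffman tree construction:
Step 1: Merge C(10) + H(15) = 25
Step 2: Merge B(23) + J(23) = 46
Step 3: Merge (C+H)(25) + G(27) = 52
Step 4: Merge (B+J)(46) + ((C+H)+G)(52) = 98
Read each symbol's code off the tree from the root (left child = 0, right child = 1).

Codes:
  B: 00 (length 2)
  H: 101 (length 3)
  C: 100 (length 3)
  G: 11 (length 2)
  J: 01 (length 2)
Average code length: 221/98 = 2.2551 bits/symbol


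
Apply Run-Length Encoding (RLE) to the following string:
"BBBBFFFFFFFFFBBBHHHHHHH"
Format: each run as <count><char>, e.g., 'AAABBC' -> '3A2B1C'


Scanning runs left to right:
  i=0: run of 'B' x 4 -> '4B'
  i=4: run of 'F' x 9 -> '9F'
  i=13: run of 'B' x 3 -> '3B'
  i=16: run of 'H' x 7 -> '7H'

RLE = 4B9F3B7H


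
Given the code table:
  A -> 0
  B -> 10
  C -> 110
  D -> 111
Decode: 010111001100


Decoding:
0 -> A
10 -> B
111 -> D
0 -> A
0 -> A
110 -> C
0 -> A


Result: ABDAACA


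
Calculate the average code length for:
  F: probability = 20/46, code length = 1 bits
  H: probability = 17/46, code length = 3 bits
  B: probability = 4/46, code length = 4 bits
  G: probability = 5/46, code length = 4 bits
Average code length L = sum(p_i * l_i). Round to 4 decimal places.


Weighted contributions p_i * l_i:
  F: (20/46) * 1 = 20/46
  H: (17/46) * 3 = 51/46
  B: (4/46) * 4 = 16/46
  G: (5/46) * 4 = 20/46
Sum = (20 + 51 + 16 + 20)/46 = 107/46

L = 107/46 = 2.3261 bits/symbol


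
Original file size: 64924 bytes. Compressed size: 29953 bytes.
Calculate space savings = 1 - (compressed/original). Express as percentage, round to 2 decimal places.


ratio = compressed/original = 29953/64924 = 0.461355
savings = 1 - ratio = 1 - 0.461355 = 0.538645
as a percentage: 0.538645 * 100 = 53.86%

Space savings = 1 - 29953/64924 = 53.86%


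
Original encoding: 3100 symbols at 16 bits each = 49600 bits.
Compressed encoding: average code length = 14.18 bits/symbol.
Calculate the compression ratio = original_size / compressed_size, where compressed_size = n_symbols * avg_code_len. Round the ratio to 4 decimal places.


original_size = n_symbols * orig_bits = 3100 * 16 = 49600 bits
compressed_size = n_symbols * avg_code_len = 3100 * 14.18 = 43958.0 bits
ratio = original_size / compressed_size = 49600 / 43958.0 = 1.1283

Compression ratio = 1.1283


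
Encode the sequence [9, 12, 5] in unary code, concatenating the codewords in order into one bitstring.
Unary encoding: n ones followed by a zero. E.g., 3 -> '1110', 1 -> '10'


Encode each number as n ones followed by a terminating 0:
  9 -> 1111111110 (10 bits)
  12 -> 1111111111110 (13 bits)
  5 -> 111110 (6 bits)
Total length = 10 + 13 + 6 = 29 bits.

Unary([9, 12, 5]) = 11111111101111111111110111110 (29 bits)


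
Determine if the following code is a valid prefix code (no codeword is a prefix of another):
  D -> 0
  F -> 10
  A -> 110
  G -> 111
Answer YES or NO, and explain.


Checking each pair (does one codeword prefix another?):
  D='0' vs F='10': no prefix
  D='0' vs A='110': no prefix
  D='0' vs G='111': no prefix
  F='10' vs D='0': no prefix
  F='10' vs A='110': no prefix
  F='10' vs G='111': no prefix
  A='110' vs D='0': no prefix
  A='110' vs F='10': no prefix
  A='110' vs G='111': no prefix
  G='111' vs D='0': no prefix
  G='111' vs F='10': no prefix
  G='111' vs A='110': no prefix
No violation found over all pairs.

YES -- this is a valid prefix code. No codeword is a prefix of any other codeword.


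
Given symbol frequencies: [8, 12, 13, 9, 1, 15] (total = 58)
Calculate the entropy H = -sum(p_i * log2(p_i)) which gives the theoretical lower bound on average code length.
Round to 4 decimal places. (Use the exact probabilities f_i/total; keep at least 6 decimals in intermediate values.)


Per-symbol terms -p_i * log2(p_i) with p_i = f_i/58:
  p = 8/58 = 0.137931: log2(p) = -2.857981, -p*log2(p) = 0.394204
  p = 12/58 = 0.206897: log2(p) = -2.273018, -p*log2(p) = 0.470280
  p = 13/58 = 0.224138: log2(p) = -2.157541, -p*log2(p) = 0.483587
  p = 9/58 = 0.155172: log2(p) = -2.688056, -p*log2(p) = 0.417112
  p = 1/58 = 0.017241: log2(p) = -5.857981, -p*log2(p) = 0.101000
  p = 15/58 = 0.258621: log2(p) = -1.951090, -p*log2(p) = 0.504592
H = 0.394204 + 0.470280 + 0.483587 + 0.417112 + 0.101000 + 0.504592 = 2.370775

H = 2.3708 bits/symbol


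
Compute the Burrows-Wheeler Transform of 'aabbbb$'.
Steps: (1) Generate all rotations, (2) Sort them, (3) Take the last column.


Rotations (sorted):
  0: $aabbbb -> last char: b
  1: aabbbb$ -> last char: $
  2: abbbb$a -> last char: a
  3: b$aabbb -> last char: b
  4: bb$aabb -> last char: b
  5: bbb$aab -> last char: b
  6: bbbb$aa -> last char: a


BWT = b$abbba


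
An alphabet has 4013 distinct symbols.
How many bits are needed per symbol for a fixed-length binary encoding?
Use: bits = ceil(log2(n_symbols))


log2(4013) = 11.9705
Bracket: 2^11 = 2048 < 4013 <= 2^12 = 4096
So ceil(log2(4013)) = 12

bits = ceil(log2(4013)) = ceil(11.9705) = 12 bits


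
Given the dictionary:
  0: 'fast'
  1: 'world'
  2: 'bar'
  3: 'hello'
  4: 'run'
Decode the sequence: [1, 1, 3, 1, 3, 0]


Look up each index in the dictionary:
  1 -> 'world'
  1 -> 'world'
  3 -> 'hello'
  1 -> 'world'
  3 -> 'hello'
  0 -> 'fast'

Decoded: "world world hello world hello fast"


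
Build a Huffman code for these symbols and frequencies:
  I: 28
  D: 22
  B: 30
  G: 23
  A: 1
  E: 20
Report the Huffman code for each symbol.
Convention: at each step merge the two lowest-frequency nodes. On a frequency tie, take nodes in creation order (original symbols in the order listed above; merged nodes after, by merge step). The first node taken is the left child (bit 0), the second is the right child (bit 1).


Huffman tree construction:
Step 1: Merge A(1) + E(20) = 21
Step 2: Merge (A+E)(21) + D(22) = 43
Step 3: Merge G(23) + I(28) = 51
Step 4: Merge B(30) + ((A+E)+D)(43) = 73
Step 5: Merge (G+I)(51) + (B+((A+E)+D))(73) = 124
Read each symbol's code off the tree from the root (left child = 0, right child = 1).

Codes:
  I: 01 (length 2)
  D: 111 (length 3)
  B: 10 (length 2)
  G: 00 (length 2)
  A: 1100 (length 4)
  E: 1101 (length 4)
Average code length: 312/124 = 2.5161 bits/symbol


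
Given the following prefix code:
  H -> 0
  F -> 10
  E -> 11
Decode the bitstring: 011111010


Decoding step by step:
Bits 0 -> H
Bits 11 -> E
Bits 11 -> E
Bits 10 -> F
Bits 10 -> F


Decoded message: HEEFF


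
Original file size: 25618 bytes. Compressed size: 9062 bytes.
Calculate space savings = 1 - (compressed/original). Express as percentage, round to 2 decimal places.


ratio = compressed/original = 9062/25618 = 0.353736
savings = 1 - ratio = 1 - 0.353736 = 0.646264
as a percentage: 0.646264 * 100 = 64.63%

Space savings = 1 - 9062/25618 = 64.63%


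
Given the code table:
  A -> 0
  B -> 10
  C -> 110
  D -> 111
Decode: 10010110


Decoding:
10 -> B
0 -> A
10 -> B
110 -> C


Result: BABC


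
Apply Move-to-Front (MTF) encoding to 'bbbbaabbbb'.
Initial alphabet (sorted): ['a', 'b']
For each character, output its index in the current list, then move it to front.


MTF encoding:
'b': index 1 in ['a', 'b'] -> ['b', 'a']
'b': index 0 in ['b', 'a'] -> ['b', 'a']
'b': index 0 in ['b', 'a'] -> ['b', 'a']
'b': index 0 in ['b', 'a'] -> ['b', 'a']
'a': index 1 in ['b', 'a'] -> ['a', 'b']
'a': index 0 in ['a', 'b'] -> ['a', 'b']
'b': index 1 in ['a', 'b'] -> ['b', 'a']
'b': index 0 in ['b', 'a'] -> ['b', 'a']
'b': index 0 in ['b', 'a'] -> ['b', 'a']
'b': index 0 in ['b', 'a'] -> ['b', 'a']


Output: [1, 0, 0, 0, 1, 0, 1, 0, 0, 0]


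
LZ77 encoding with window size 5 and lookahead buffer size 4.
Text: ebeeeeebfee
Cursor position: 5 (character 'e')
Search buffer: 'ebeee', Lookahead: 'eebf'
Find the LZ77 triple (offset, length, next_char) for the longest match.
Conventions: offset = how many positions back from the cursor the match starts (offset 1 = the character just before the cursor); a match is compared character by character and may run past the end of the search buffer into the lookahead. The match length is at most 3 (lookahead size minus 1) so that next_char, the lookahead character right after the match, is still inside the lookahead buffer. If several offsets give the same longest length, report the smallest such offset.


Try each offset into the search buffer:
  offset=1 (pos 4, char 'e'): match length 2
  offset=2 (pos 3, char 'e'): match length 2
  offset=3 (pos 2, char 'e'): match length 2
  offset=4 (pos 1, char 'b'): match length 0
  offset=5 (pos 0, char 'e'): match length 1
Longest match has length 2, found at offsets 1, 2, 3; take the smallest, offset 1.
next_char = character at position 5 + 2 = 7 -> 'b'

Best match: offset=1, length=2 (matching 'ee' starting at position 4)
LZ77 triple: (1, 2, 'b')


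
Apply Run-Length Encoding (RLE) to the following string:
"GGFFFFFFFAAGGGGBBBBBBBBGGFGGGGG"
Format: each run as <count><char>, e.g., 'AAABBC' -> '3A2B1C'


Scanning runs left to right:
  i=0: run of 'G' x 2 -> '2G'
  i=2: run of 'F' x 7 -> '7F'
  i=9: run of 'A' x 2 -> '2A'
  i=11: run of 'G' x 4 -> '4G'
  i=15: run of 'B' x 8 -> '8B'
  i=23: run of 'G' x 2 -> '2G'
  i=25: run of 'F' x 1 -> '1F'
  i=26: run of 'G' x 5 -> '5G'

RLE = 2G7F2A4G8B2G1F5G


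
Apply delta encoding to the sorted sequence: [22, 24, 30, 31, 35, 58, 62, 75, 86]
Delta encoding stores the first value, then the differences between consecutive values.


First value: 22
Deltas:
  24 - 22 = 2
  30 - 24 = 6
  31 - 30 = 1
  35 - 31 = 4
  58 - 35 = 23
  62 - 58 = 4
  75 - 62 = 13
  86 - 75 = 11


Delta encoded: [22, 2, 6, 1, 4, 23, 4, 13, 11]


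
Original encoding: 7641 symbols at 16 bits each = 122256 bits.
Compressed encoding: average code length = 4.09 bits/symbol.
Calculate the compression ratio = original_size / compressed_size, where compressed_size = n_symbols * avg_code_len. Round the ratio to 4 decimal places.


original_size = n_symbols * orig_bits = 7641 * 16 = 122256 bits
compressed_size = n_symbols * avg_code_len = 7641 * 4.09 = 31251.69 bits
ratio = original_size / compressed_size = 122256 / 31251.69 = 3.912

Compression ratio = 3.912


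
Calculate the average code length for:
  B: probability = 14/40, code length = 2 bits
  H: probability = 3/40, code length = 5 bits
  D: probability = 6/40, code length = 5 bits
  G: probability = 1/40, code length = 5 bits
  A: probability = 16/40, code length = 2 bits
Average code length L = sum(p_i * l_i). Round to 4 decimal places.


Weighted contributions p_i * l_i:
  B: (14/40) * 2 = 28/40
  H: (3/40) * 5 = 15/40
  D: (6/40) * 5 = 30/40
  G: (1/40) * 5 = 5/40
  A: (16/40) * 2 = 32/40
Sum = (28 + 15 + 30 + 5 + 32)/40 = 110/40

L = 110/40 = 2.7500 bits/symbol


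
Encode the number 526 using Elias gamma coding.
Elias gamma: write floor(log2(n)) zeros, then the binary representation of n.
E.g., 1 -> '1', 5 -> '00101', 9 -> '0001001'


num_bits = floor(log2(526)) + 1 = 10
leading_zeros = num_bits - 1 = 9
binary(526) = 1000001110

Elias gamma(526) = '000000000' + '1000001110' = 0000000001000001110 (19 bits)


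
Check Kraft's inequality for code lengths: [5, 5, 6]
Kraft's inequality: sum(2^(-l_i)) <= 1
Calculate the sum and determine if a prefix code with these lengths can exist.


Sum = 2^(-5) + 2^(-5) + 2^(-6)
    = 0.03125 + 0.03125 + 0.015625
    = 5/64 = 0.078125
Since 0.078125 <= 1, Kraft's inequality IS satisfied.
A prefix code with these lengths CAN exist.

Kraft sum = 0.078125. Satisfied.


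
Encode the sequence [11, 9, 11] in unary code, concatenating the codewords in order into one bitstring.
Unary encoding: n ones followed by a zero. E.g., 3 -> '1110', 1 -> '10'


Encode each number as n ones followed by a terminating 0:
  11 -> 111111111110 (12 bits)
  9 -> 1111111110 (10 bits)
  11 -> 111111111110 (12 bits)
Total length = 12 + 10 + 12 = 34 bits.

Unary([11, 9, 11]) = 1111111111101111111110111111111110 (34 bits)


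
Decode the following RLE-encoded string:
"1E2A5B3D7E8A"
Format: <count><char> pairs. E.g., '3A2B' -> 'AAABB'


Expanding each <count><char> pair:
  1E -> 'E'
  2A -> 'AA'
  5B -> 'BBBBB'
  3D -> 'DDD'
  7E -> 'EEEEEEE'
  8A -> 'AAAAAAAA'

Decoded = EAABBBBBDDDEEEEEEEAAAAAAAA


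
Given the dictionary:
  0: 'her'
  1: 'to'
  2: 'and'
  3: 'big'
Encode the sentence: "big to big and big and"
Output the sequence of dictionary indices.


Look up each word in the dictionary:
  'big' -> 3
  'to' -> 1
  'big' -> 3
  'and' -> 2
  'big' -> 3
  'and' -> 2

Encoded: [3, 1, 3, 2, 3, 2]


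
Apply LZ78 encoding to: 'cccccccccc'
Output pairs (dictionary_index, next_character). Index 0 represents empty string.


LZ78 encoding steps:
Dictionary: {0: ''}
Step 1: w='' (idx 0), next='c' -> output (0, 'c'), add 'c' as idx 1
Step 2: w='c' (idx 1), next='c' -> output (1, 'c'), add 'cc' as idx 2
Step 3: w='cc' (idx 2), next='c' -> output (2, 'c'), add 'ccc' as idx 3
Step 4: w='ccc' (idx 3), next='c' -> output (3, 'c'), add 'cccc' as idx 4


Encoded: [(0, 'c'), (1, 'c'), (2, 'c'), (3, 'c')]


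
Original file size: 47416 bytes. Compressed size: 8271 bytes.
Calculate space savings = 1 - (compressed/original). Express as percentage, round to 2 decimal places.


ratio = compressed/original = 8271/47416 = 0.174435
savings = 1 - ratio = 1 - 0.174435 = 0.825565
as a percentage: 0.825565 * 100 = 82.56%

Space savings = 1 - 8271/47416 = 82.56%


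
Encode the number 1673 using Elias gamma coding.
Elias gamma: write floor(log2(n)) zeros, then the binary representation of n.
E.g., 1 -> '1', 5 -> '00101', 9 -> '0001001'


num_bits = floor(log2(1673)) + 1 = 11
leading_zeros = num_bits - 1 = 10
binary(1673) = 11010001001

Elias gamma(1673) = '0000000000' + '11010001001' = 000000000011010001001 (21 bits)


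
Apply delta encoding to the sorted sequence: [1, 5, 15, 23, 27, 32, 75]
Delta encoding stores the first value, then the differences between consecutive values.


First value: 1
Deltas:
  5 - 1 = 4
  15 - 5 = 10
  23 - 15 = 8
  27 - 23 = 4
  32 - 27 = 5
  75 - 32 = 43


Delta encoded: [1, 4, 10, 8, 4, 5, 43]


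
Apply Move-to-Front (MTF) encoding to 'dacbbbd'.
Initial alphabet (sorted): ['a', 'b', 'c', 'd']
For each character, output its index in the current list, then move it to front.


MTF encoding:
'd': index 3 in ['a', 'b', 'c', 'd'] -> ['d', 'a', 'b', 'c']
'a': index 1 in ['d', 'a', 'b', 'c'] -> ['a', 'd', 'b', 'c']
'c': index 3 in ['a', 'd', 'b', 'c'] -> ['c', 'a', 'd', 'b']
'b': index 3 in ['c', 'a', 'd', 'b'] -> ['b', 'c', 'a', 'd']
'b': index 0 in ['b', 'c', 'a', 'd'] -> ['b', 'c', 'a', 'd']
'b': index 0 in ['b', 'c', 'a', 'd'] -> ['b', 'c', 'a', 'd']
'd': index 3 in ['b', 'c', 'a', 'd'] -> ['d', 'b', 'c', 'a']


Output: [3, 1, 3, 3, 0, 0, 3]


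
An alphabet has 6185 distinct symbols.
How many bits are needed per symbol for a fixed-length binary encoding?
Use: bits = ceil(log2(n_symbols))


log2(6185) = 12.5946
Bracket: 2^12 = 4096 < 6185 <= 2^13 = 8192
So ceil(log2(6185)) = 13

bits = ceil(log2(6185)) = ceil(12.5946) = 13 bits


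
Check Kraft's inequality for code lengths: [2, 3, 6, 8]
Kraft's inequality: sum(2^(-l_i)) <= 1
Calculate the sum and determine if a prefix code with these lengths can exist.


Sum = 2^(-2) + 2^(-3) + 2^(-6) + 2^(-8)
    = 0.25 + 0.125 + 0.015625 + 0.00390625
    = 101/256 = 0.39453125
Since 0.39453125 <= 1, Kraft's inequality IS satisfied.
A prefix code with these lengths CAN exist.

Kraft sum = 0.39453125. Satisfied.


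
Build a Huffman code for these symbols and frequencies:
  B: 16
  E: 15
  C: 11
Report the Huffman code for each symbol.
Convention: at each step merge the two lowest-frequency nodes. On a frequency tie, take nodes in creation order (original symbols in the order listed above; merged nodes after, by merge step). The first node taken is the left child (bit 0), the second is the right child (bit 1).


Huffman tree construction:
Step 1: Merge C(11) + E(15) = 26
Step 2: Merge B(16) + (C+E)(26) = 42
Read each symbol's code off the tree from the root (left child = 0, right child = 1).

Codes:
  B: 0 (length 1)
  E: 11 (length 2)
  C: 10 (length 2)
Average code length: 68/42 = 1.6190 bits/symbol


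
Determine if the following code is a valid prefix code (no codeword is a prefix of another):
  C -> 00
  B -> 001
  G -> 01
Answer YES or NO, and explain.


Checking each pair (does one codeword prefix another?):
  C='00' vs B='001': prefix -- VIOLATION

NO -- this is NOT a valid prefix code. C (00) is a prefix of B (001).


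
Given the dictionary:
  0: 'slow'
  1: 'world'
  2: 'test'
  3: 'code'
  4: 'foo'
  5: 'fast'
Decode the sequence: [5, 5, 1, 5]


Look up each index in the dictionary:
  5 -> 'fast'
  5 -> 'fast'
  1 -> 'world'
  5 -> 'fast'

Decoded: "fast fast world fast"


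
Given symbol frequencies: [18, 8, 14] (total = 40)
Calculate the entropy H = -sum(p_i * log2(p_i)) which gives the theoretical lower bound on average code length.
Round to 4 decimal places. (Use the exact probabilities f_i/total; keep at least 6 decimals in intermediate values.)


Per-symbol terms -p_i * log2(p_i) with p_i = f_i/40:
  p = 18/40 = 0.450000: log2(p) = -1.152003, -p*log2(p) = 0.518401
  p = 8/40 = 0.200000: log2(p) = -2.321928, -p*log2(p) = 0.464386
  p = 14/40 = 0.350000: log2(p) = -1.514573, -p*log2(p) = 0.530101
H = 0.518401 + 0.464386 + 0.530101 = 1.512888

H = 1.5129 bits/symbol


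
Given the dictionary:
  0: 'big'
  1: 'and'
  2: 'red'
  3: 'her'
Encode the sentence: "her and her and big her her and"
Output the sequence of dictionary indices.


Look up each word in the dictionary:
  'her' -> 3
  'and' -> 1
  'her' -> 3
  'and' -> 1
  'big' -> 0
  'her' -> 3
  'her' -> 3
  'and' -> 1

Encoded: [3, 1, 3, 1, 0, 3, 3, 1]


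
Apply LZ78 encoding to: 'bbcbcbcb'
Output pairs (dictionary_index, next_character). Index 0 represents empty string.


LZ78 encoding steps:
Dictionary: {0: ''}
Step 1: w='' (idx 0), next='b' -> output (0, 'b'), add 'b' as idx 1
Step 2: w='b' (idx 1), next='c' -> output (1, 'c'), add 'bc' as idx 2
Step 3: w='bc' (idx 2), next='b' -> output (2, 'b'), add 'bcb' as idx 3
Step 4: w='' (idx 0), next='c' -> output (0, 'c'), add 'c' as idx 4
Step 5: w='b' (idx 1), end of input -> output (1, '')


Encoded: [(0, 'b'), (1, 'c'), (2, 'b'), (0, 'c'), (1, '')]


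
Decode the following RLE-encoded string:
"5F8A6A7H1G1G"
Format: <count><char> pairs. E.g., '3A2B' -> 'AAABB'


Expanding each <count><char> pair:
  5F -> 'FFFFF'
  8A -> 'AAAAAAAA'
  6A -> 'AAAAAA'
  7H -> 'HHHHHHH'
  1G -> 'G'
  1G -> 'G'

Decoded = FFFFFAAAAAAAAAAAAAAHHHHHHHGG


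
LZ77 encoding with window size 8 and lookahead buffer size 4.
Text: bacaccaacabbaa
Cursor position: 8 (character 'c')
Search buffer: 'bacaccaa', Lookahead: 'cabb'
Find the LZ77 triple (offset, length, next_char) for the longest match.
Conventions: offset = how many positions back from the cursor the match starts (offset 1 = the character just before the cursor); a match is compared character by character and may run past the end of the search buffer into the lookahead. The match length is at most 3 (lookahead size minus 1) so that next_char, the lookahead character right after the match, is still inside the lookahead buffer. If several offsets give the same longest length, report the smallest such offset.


Try each offset into the search buffer:
  offset=1 (pos 7, char 'a'): match length 0
  offset=2 (pos 6, char 'a'): match length 0
  offset=3 (pos 5, char 'c'): match length 2
  offset=4 (pos 4, char 'c'): match length 1
  offset=5 (pos 3, char 'a'): match length 0
  offset=6 (pos 2, char 'c'): match length 2
  offset=7 (pos 1, char 'a'): match length 0
  offset=8 (pos 0, char 'b'): match length 0
Longest match has length 2, found at offsets 3, 6; take the smallest, offset 3.
next_char = character at position 8 + 2 = 10 -> 'b'

Best match: offset=3, length=2 (matching 'ca' starting at position 5)
LZ77 triple: (3, 2, 'b')


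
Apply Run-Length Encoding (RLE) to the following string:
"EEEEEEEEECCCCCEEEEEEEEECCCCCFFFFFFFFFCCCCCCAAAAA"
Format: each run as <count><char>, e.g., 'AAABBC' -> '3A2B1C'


Scanning runs left to right:
  i=0: run of 'E' x 9 -> '9E'
  i=9: run of 'C' x 5 -> '5C'
  i=14: run of 'E' x 9 -> '9E'
  i=23: run of 'C' x 5 -> '5C'
  i=28: run of 'F' x 9 -> '9F'
  i=37: run of 'C' x 6 -> '6C'
  i=43: run of 'A' x 5 -> '5A'

RLE = 9E5C9E5C9F6C5A


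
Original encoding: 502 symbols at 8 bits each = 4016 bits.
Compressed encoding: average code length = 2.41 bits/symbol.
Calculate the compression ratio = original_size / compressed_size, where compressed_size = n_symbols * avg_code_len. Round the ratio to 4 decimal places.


original_size = n_symbols * orig_bits = 502 * 8 = 4016 bits
compressed_size = n_symbols * avg_code_len = 502 * 2.41 = 1209.82 bits
ratio = original_size / compressed_size = 4016 / 1209.82 = 3.3195

Compression ratio = 3.3195


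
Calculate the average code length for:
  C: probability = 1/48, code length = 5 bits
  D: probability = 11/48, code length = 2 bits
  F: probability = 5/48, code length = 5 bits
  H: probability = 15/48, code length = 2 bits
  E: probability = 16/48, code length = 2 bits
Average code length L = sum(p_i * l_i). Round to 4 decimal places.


Weighted contributions p_i * l_i:
  C: (1/48) * 5 = 5/48
  D: (11/48) * 2 = 22/48
  F: (5/48) * 5 = 25/48
  H: (15/48) * 2 = 30/48
  E: (16/48) * 2 = 32/48
Sum = (5 + 22 + 25 + 30 + 32)/48 = 114/48

L = 114/48 = 2.3750 bits/symbol


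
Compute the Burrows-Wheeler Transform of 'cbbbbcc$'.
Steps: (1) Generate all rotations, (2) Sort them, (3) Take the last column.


Rotations (sorted):
  0: $cbbbbcc -> last char: c
  1: bbbbcc$c -> last char: c
  2: bbbcc$cb -> last char: b
  3: bbcc$cbb -> last char: b
  4: bcc$cbbb -> last char: b
  5: c$cbbbbc -> last char: c
  6: cbbbbcc$ -> last char: $
  7: cc$cbbbb -> last char: b


BWT = ccbbbc$b


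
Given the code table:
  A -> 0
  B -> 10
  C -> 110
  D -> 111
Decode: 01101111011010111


Decoding:
0 -> A
110 -> C
111 -> D
10 -> B
110 -> C
10 -> B
111 -> D


Result: ACDBCBD


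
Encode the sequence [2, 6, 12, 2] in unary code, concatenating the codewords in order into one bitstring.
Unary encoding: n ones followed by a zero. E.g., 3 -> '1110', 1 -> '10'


Encode each number as n ones followed by a terminating 0:
  2 -> 110 (3 bits)
  6 -> 1111110 (7 bits)
  12 -> 1111111111110 (13 bits)
  2 -> 110 (3 bits)
Total length = 3 + 7 + 13 + 3 = 26 bits.

Unary([2, 6, 12, 2]) = 11011111101111111111110110 (26 bits)
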